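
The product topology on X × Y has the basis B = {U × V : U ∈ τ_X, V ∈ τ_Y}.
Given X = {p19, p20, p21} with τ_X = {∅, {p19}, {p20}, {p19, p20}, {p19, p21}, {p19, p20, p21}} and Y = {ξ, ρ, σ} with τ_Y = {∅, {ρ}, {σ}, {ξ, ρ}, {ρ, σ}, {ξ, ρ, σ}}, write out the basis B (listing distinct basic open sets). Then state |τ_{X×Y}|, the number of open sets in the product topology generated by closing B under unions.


Basis B = {∅ × ∅, {p19} × {ρ}, {p19} × {σ}, {p20} × {ρ}, {p20} × {σ}, {p19} × {ξ, ρ}, {p19} × {ρ, σ}, {p19, p20} × {ρ}, {p19, p21} × {ρ}, {p19, p20} × {σ}, {p19, p21} × {σ}, {p20} × {ξ, ρ}, {p20} × {ρ, σ}, {p19} × {ξ, ρ, σ}, {p19, p20, p21} × {ρ}, {p19, p20, p21} × {σ}, {p20} × {ξ, ρ, σ}, {p19, p20} × {ξ, ρ}, {p19, p21} × {ξ, ρ}, {p19, p20} × {ρ, σ}, {p19, p21} × {ρ, σ}, {p19, p20} × {ξ, ρ, σ}, {p19, p21} × {ξ, ρ, σ}, {p19, p20, p21} × {ξ, ρ}, {p19, p20, p21} × {ρ, σ}, {p19, p20, p21} × {ξ, ρ, σ}}; |τ_{X×Y}| = 108.

Enumerate products U × V with U ∈ τ_X, V ∈ τ_Y (deduplicated):
  ∅ × ∅ = {} (∅)
  {p19} × {ρ} = {(p19,ρ)}
  {p19} × {σ} = {(p19,σ)}
  {p20} × {ρ} = {(p20,ρ)}
  {p20} × {σ} = {(p20,σ)}
  {p19} × {ξ, ρ} = {(p19,ξ), (p19,ρ)}
  {p19} × {ρ, σ} = {(p19,ρ), (p19,σ)}
  {p19, p20} × {ρ} = {(p19,ρ), (p20,ρ)}
  {p19, p21} × {ρ} = {(p19,ρ), (p21,ρ)}
  {p19, p20} × {σ} = {(p19,σ), (p20,σ)}
  {p19, p21} × {σ} = {(p19,σ), (p21,σ)}
  {p20} × {ξ, ρ} = {(p20,ξ), (p20,ρ)}
  {p20} × {ρ, σ} = {(p20,ρ), (p20,σ)}
  {p19} × {ξ, ρ, σ} = {(p19,ξ), (p19,ρ), (p19,σ)}
  {p19, p20, p21} × {ρ} = {(p19,ρ), (p20,ρ), (p21,ρ)}
  {p19, p20, p21} × {σ} = {(p19,σ), (p20,σ), (p21,σ)}
  {p20} × {ξ, ρ, σ} = {(p20,ξ), (p20,ρ), (p20,σ)}
  {p19, p20} × {ξ, ρ} = {(p19,ξ), (p19,ρ), (p20,ξ), (p20,ρ)}
  {p19, p21} × {ξ, ρ} = {(p19,ξ), (p19,ρ), (p21,ξ), (p21,ρ)}
  {p19, p20} × {ρ, σ} = {(p19,ρ), (p19,σ), (p20,ρ), (p20,σ)}
  {p19, p21} × {ρ, σ} = {(p19,ρ), (p19,σ), (p21,ρ), (p21,σ)}
  {p19, p20} × {ξ, ρ, σ} = {(p19,ξ), (p19,ρ), (p19,σ), (p20,ξ), (p20,ρ), (p20,σ)}
  {p19, p21} × {ξ, ρ, σ} = {(p19,ξ), (p19,ρ), (p19,σ), (p21,ξ), (p21,ρ), (p21,σ)}
  {p19, p20, p21} × {ξ, ρ} = {(p19,ξ), (p19,ρ), (p20,ξ), (p20,ρ), (p21,ξ), (p21,ρ)}
  {p19, p20, p21} × {ρ, σ} = {(p19,ρ), (p19,σ), (p20,ρ), (p20,σ), (p21,ρ), (p21,σ)}
  {p19, p20, p21} × {ξ, ρ, σ} = {(p19,ξ), (p19,ρ), (p19,σ), (p20,ξ), (p20,ρ), (p20,σ), (p21,ξ), (p21,ρ), (p21,σ)}
These 26 distinct sets form the basis B.
Close under arbitrary unions to get τ_{X×Y}; counting gives |τ_{X×Y}| = 108.


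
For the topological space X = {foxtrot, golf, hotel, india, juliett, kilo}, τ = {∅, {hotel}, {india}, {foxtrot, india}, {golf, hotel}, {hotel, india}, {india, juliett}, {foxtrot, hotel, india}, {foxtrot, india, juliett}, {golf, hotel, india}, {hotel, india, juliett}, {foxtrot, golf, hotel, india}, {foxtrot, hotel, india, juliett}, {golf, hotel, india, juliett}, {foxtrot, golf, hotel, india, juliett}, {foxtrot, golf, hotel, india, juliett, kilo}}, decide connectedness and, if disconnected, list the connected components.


(X, τ) is connected.

Find clopen sets (U ∈ τ with X ∖ U ∈ τ):
  U = ∅, X ∖ U = {foxtrot, golf, hotel, india, juliett, kilo} — both open, so U is clopen.
  U = {foxtrot, golf, hotel, india, juliett, kilo}, X ∖ U = ∅ — both open, so U is clopen.
Only trivial clopens (∅ and X) exist, so (X, τ) is connected.
Compute connected components by grouping points that agree on all clopens:
  component: {foxtrot, golf, hotel, india, juliett, kilo}


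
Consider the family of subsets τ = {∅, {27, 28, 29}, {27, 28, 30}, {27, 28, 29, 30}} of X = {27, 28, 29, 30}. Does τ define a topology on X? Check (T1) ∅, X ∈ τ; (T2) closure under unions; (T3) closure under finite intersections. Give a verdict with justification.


τ is NOT a topology on X.

Axiom (T1): ∅ ∈ τ? Yes; X ∈ τ? Yes.
Axiom (T2/T3): check pairwise unions and intersections of members of τ.
Counterexample for (T3): {27, 28, 29} ∩ {27, 28, 30} = {27, 28} ∉ τ. Therefore τ is NOT a topology.


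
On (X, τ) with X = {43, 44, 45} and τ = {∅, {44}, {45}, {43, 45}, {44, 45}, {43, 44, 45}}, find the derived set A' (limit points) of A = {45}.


A' = {43}

For each x ∈ X, list the open sets U ∈ τ with x ∈ U, then check whether U ∩ (A ∖ {x}) ≠ ∅ for every such U.
  x = 43: opens ∋ x are {43, 45}, {43, 44, 45}; each meets A ∖ {43}, so x IS a limit point.
  x = 44: open {44} ∋ x has {44} ∩ (A ∖ {44}) = ∅, so x is NOT a limit point.
  x = 45: open {45} ∋ x has {45} ∩ (A ∖ {45}) = ∅, so x is NOT a limit point.
Collecting: A' = {43}.


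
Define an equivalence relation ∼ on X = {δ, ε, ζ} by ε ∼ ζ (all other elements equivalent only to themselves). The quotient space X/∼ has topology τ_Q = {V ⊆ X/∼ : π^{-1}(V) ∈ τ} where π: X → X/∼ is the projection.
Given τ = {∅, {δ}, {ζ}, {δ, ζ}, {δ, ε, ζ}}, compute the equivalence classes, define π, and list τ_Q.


X/∼ = {[δ], [ε=ζ]}; |τ_Q| = 3.

Equivalence classes: [δ], [ε=ζ].
Quotient map π: X → X/∼ sends δ ↦ [δ], ε ↦ [ε=ζ], ζ ↦ [ε=ζ].
For each subset V ⊆ X/∼, compute π^{-1}(V) ⊆ X and check whether π^{-1}(V) ∈ τ. V is open in τ_Q iff π^{-1}(V) ∈ τ.
  V = {}: π^{-1}(V) = ∅ ∈ τ ✓.
  V = {[δ]}: π^{-1}(V) = {δ} ∈ τ ✓.
  V = {[ε=ζ]}: π^{-1}(V) = {ε, ζ} ∉ τ ✗.
  V = {[δ], [ε=ζ]}: π^{-1}(V) = {δ, ε, ζ} ∈ τ ✓.
Open sets in the quotient: τ_Q = {{}, {[δ]}, {[δ], [ε=ζ]}} (3 elements).


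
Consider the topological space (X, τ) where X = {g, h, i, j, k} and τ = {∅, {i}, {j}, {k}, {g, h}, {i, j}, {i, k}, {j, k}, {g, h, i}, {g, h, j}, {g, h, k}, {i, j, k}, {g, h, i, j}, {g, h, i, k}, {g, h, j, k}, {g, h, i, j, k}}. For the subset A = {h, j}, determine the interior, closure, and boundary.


int(A) = {j}, cl(A) = {g, h, j}, ∂A = {g, h}.

Closed sets in (X, τ) are complements of opens:
  closed(X, τ) = {∅, {i}, {j}, {k}, {g, h}, {i, j}, {i, k}, {j, k}, {g, h, i}, {g, h, j}, {g, h, k}, {i, j, k}, {g, h, i, j}, {g, h, i, k}, {g, h, j, k}, {g, h, i, j, k}}.
int(A) = ⋃ {U ∈ τ : U ⊆ A}. Opens contained in A: ∅, {j}.
Taking the union of these: int(A) = {j}.
cl(A) = ⋂ {C closed : A ⊆ C}. Closed sets containing A: {g, h, j}, {g, h, i, j}, {g, h, j, k}, {g, h, i, j, k}.
Intersecting these: cl(A) = {g, h, j}.
∂A = cl(A) ∖ int(A) = {g, h, j} ∖ {j} = {g, h}.


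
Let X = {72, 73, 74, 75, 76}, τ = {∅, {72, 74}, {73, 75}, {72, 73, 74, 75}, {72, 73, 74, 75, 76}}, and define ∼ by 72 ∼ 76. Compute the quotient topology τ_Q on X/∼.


X/∼ = {[72=76], [73], [74], [75]}; |τ_Q| = 3.

Equivalence classes: [72=76], [73], [74], [75].
Quotient map π: X → X/∼ sends 72 ↦ [72=76], 73 ↦ [73], 74 ↦ [74], 75 ↦ [75], 76 ↦ [72=76].
For each subset V ⊆ X/∼, compute π^{-1}(V) ⊆ X and check whether π^{-1}(V) ∈ τ. V is open in τ_Q iff π^{-1}(V) ∈ τ.
  V = {}: π^{-1}(V) = ∅ ∈ τ ✓.
  V = {[72=76]}: π^{-1}(V) = {72, 76} ∉ τ ✗.
  V = {[73]}: π^{-1}(V) = {73} ∉ τ ✗.
  V = {[72=76], [73]}: π^{-1}(V) = {72, 73, 76} ∉ τ ✗.
  V = {[74]}: π^{-1}(V) = {74} ∉ τ ✗.
  V = {[72=76], [74]}: π^{-1}(V) = {72, 74, 76} ∉ τ ✗.
  V = {[73], [74]}: π^{-1}(V) = {73, 74} ∉ τ ✗.
  V = {[72=76], [73], [74]}: π^{-1}(V) = {72, 73, 74, 76} ∉ τ ✗.
  V = {[75]}: π^{-1}(V) = {75} ∉ τ ✗.
  V = {[72=76], [75]}: π^{-1}(V) = {72, 75, 76} ∉ τ ✗.
  V = {[73], [75]}: π^{-1}(V) = {73, 75} ∈ τ ✓.
  V = {[72=76], [73], [75]}: π^{-1}(V) = {72, 73, 75, 76} ∉ τ ✗.
  V = {[74], [75]}: π^{-1}(V) = {74, 75} ∉ τ ✗.
  V = {[72=76], [74], [75]}: π^{-1}(V) = {72, 74, 75, 76} ∉ τ ✗.
  V = {[73], [74], [75]}: π^{-1}(V) = {73, 74, 75} ∉ τ ✗.
  V = {[72=76], [73], [74], [75]}: π^{-1}(V) = {72, 73, 74, 75, 76} ∈ τ ✓.
Open sets in the quotient: τ_Q = {{}, {[73], [75]}, {[72=76], [73], [74], [75]}} (3 elements).


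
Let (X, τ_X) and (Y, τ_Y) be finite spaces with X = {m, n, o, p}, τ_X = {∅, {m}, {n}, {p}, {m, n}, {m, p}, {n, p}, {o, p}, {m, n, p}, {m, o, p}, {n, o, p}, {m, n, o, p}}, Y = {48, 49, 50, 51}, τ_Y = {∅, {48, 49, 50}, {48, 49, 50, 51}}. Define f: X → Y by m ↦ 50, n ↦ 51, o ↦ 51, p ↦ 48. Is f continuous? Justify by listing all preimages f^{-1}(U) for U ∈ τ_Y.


f IS continuous.

Compute f^{-1}(U) for each U ∈ τ_Y:
  U = ∅: f^{-1}(U) = ∅ ∈ τ_X ✓.
  U = {48, 49, 50}: f^{-1}(U) = {m, p} ∈ τ_X ✓.
  U = {48, 49, 50, 51}: f^{-1}(U) = {m, n, o, p} ∈ τ_X ✓.
Every preimage lies in τ_X, so f IS continuous.


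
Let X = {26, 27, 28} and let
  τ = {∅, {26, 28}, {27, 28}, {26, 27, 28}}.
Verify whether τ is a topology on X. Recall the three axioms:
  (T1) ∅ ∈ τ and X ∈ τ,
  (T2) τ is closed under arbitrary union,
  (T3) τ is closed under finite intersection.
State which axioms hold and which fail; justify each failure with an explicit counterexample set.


τ is NOT a topology on X.

Axiom (T1): ∅ ∈ τ? Yes; X ∈ τ? Yes.
Axiom (T2/T3): check pairwise unions and intersections of members of τ.
Counterexample for (T3): {26, 28} ∩ {27, 28} = {28} ∉ τ. Therefore τ is NOT a topology.


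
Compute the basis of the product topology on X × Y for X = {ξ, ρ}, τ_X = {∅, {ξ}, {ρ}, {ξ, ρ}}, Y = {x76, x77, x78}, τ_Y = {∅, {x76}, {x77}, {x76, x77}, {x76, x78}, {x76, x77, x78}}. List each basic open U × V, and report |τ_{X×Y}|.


Basis B = {∅ × ∅, {ξ} × {x76}, {ξ} × {x77}, {ρ} × {x76}, {ρ} × {x77}, {ξ} × {x76, x77}, {ξ} × {x76, x78}, {ξ, ρ} × {x76}, {ξ, ρ} × {x77}, {ρ} × {x76, x77}, {ρ} × {x76, x78}, {ξ} × {x76, x77, x78}, {ρ} × {x76, x77, x78}, {ξ, ρ} × {x76, x77}, {ξ, ρ} × {x76, x78}, {ξ, ρ} × {x76, x77, x78}}; |τ_{X×Y}| = 36.

Enumerate products U × V with U ∈ τ_X, V ∈ τ_Y (deduplicated):
  ∅ × ∅ = {} (∅)
  {ξ} × {x76} = {(ξ,x76)}
  {ξ} × {x77} = {(ξ,x77)}
  {ρ} × {x76} = {(ρ,x76)}
  {ρ} × {x77} = {(ρ,x77)}
  {ξ} × {x76, x77} = {(ξ,x76), (ξ,x77)}
  {ξ} × {x76, x78} = {(ξ,x76), (ξ,x78)}
  {ξ, ρ} × {x76} = {(ξ,x76), (ρ,x76)}
  {ξ, ρ} × {x77} = {(ξ,x77), (ρ,x77)}
  {ρ} × {x76, x77} = {(ρ,x76), (ρ,x77)}
  {ρ} × {x76, x78} = {(ρ,x76), (ρ,x78)}
  {ξ} × {x76, x77, x78} = {(ξ,x76), (ξ,x77), (ξ,x78)}
  {ρ} × {x76, x77, x78} = {(ρ,x76), (ρ,x77), (ρ,x78)}
  {ξ, ρ} × {x76, x77} = {(ξ,x76), (ξ,x77), (ρ,x76), (ρ,x77)}
  {ξ, ρ} × {x76, x78} = {(ξ,x76), (ξ,x78), (ρ,x76), (ρ,x78)}
  {ξ, ρ} × {x76, x77, x78} = {(ξ,x76), (ξ,x77), (ξ,x78), (ρ,x76), (ρ,x77), (ρ,x78)}
These 16 distinct sets form the basis B.
Close under arbitrary unions to get τ_{X×Y}; counting gives |τ_{X×Y}| = 36.


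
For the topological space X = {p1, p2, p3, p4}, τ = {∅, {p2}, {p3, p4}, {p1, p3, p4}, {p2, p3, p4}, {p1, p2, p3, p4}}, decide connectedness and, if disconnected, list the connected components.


(X, τ) is disconnected; components = [{p2}, {p1, p3, p4}].

Find clopen sets (U ∈ τ with X ∖ U ∈ τ):
  U = ∅, X ∖ U = {p1, p2, p3, p4} — both open, so U is clopen.
  U = {p2}, X ∖ U = {p1, p3, p4} — both open, so U is clopen.
  U = {p1, p3, p4}, X ∖ U = {p2} — both open, so U is clopen.
  U = {p1, p2, p3, p4}, X ∖ U = ∅ — both open, so U is clopen.
Nontrivial clopen(s) exist: e.g. {p2}. So (X, τ) is disconnected.
Compute connected components by grouping points that agree on all clopens:
  component: {p2}
  component: {p1, p3, p4}


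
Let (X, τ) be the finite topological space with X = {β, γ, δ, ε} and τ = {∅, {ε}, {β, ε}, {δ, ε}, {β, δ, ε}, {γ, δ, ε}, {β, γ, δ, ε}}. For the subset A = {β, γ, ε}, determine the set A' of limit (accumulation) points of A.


A' = {β, γ, δ}

For each x ∈ X, list the open sets U ∈ τ with x ∈ U, then check whether U ∩ (A ∖ {x}) ≠ ∅ for every such U.
  x = β: opens ∋ x are {β, ε}, {β, δ, ε}, {β, γ, δ, ε}; each meets A ∖ {β}, so x IS a limit point.
  x = γ: opens ∋ x are {γ, δ, ε}, {β, γ, δ, ε}; each meets A ∖ {γ}, so x IS a limit point.
  x = δ: opens ∋ x are {δ, ε}, {β, δ, ε}, {γ, δ, ε}, {β, γ, δ, ε}; each meets A ∖ {δ}, so x IS a limit point.
  x = ε: open {ε} ∋ x has {ε} ∩ (A ∖ {ε}) = ∅, so x is NOT a limit point.
Collecting: A' = {β, γ, δ}.


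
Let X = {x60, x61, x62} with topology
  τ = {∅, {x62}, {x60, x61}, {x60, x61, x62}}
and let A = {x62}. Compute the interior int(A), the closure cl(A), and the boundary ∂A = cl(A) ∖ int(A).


int(A) = {x62}, cl(A) = {x62}, ∂A = ∅.

Closed sets in (X, τ) are complements of opens:
  closed(X, τ) = {∅, {x62}, {x60, x61}, {x60, x61, x62}}.
int(A) = ⋃ {U ∈ τ : U ⊆ A}. Opens contained in A: ∅, {x62}.
Taking the union of these: int(A) = {x62}.
cl(A) = ⋂ {C closed : A ⊆ C}. Closed sets containing A: {x62}, {x60, x61, x62}.
Intersecting these: cl(A) = {x62}.
∂A = cl(A) ∖ int(A) = {x62} ∖ {x62} = ∅.


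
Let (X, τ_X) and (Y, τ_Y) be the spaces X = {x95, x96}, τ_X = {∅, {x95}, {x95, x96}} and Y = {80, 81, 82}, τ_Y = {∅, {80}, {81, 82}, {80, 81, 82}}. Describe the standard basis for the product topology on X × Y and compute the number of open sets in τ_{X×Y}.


Basis B = {∅ × ∅, {x95} × {80}, {x95, x96} × {80}, {x95} × {81, 82}, {x95} × {80, 81, 82}, {x95, x96} × {81, 82}, {x95, x96} × {80, 81, 82}}; |τ_{X×Y}| = 9.

Enumerate products U × V with U ∈ τ_X, V ∈ τ_Y (deduplicated):
  ∅ × ∅ = {} (∅)
  {x95} × {80} = {(x95,80)}
  {x95, x96} × {80} = {(x95,80), (x96,80)}
  {x95} × {81, 82} = {(x95,81), (x95,82)}
  {x95} × {80, 81, 82} = {(x95,80), (x95,81), (x95,82)}
  {x95, x96} × {81, 82} = {(x95,81), (x95,82), (x96,81), (x96,82)}
  {x95, x96} × {80, 81, 82} = {(x95,80), (x95,81), (x95,82), (x96,80), (x96,81), (x96,82)}
These 7 distinct sets form the basis B.
Close under arbitrary unions to get τ_{X×Y}; counting gives |τ_{X×Y}| = 9.


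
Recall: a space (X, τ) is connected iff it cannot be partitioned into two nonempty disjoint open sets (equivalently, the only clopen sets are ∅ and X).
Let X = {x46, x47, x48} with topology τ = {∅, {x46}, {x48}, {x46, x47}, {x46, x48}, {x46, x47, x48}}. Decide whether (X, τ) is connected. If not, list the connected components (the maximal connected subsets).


(X, τ) is disconnected; components = [{x48}, {x46, x47}].

Find clopen sets (U ∈ τ with X ∖ U ∈ τ):
  U = ∅, X ∖ U = {x46, x47, x48} — both open, so U is clopen.
  U = {x48}, X ∖ U = {x46, x47} — both open, so U is clopen.
  U = {x46, x47}, X ∖ U = {x48} — both open, so U is clopen.
  U = {x46, x47, x48}, X ∖ U = ∅ — both open, so U is clopen.
Nontrivial clopen(s) exist: e.g. {x48}. So (X, τ) is disconnected.
Compute connected components by grouping points that agree on all clopens:
  component: {x48}
  component: {x46, x47}


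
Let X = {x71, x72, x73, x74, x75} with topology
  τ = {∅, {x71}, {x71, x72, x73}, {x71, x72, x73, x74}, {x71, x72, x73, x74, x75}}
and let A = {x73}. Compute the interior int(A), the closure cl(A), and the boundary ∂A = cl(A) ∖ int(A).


int(A) = ∅, cl(A) = {x72, x73, x74, x75}, ∂A = {x72, x73, x74, x75}.

Closed sets in (X, τ) are complements of opens:
  closed(X, τ) = {∅, {x75}, {x74, x75}, {x72, x73, x74, x75}, {x71, x72, x73, x74, x75}}.
int(A) = ⋃ {U ∈ τ : U ⊆ A}. Opens contained in A: ∅.
Taking the union of these: int(A) = ∅.
cl(A) = ⋂ {C closed : A ⊆ C}. Closed sets containing A: {x72, x73, x74, x75}, {x71, x72, x73, x74, x75}.
Intersecting these: cl(A) = {x72, x73, x74, x75}.
∂A = cl(A) ∖ int(A) = {x72, x73, x74, x75} ∖ ∅ = {x72, x73, x74, x75}.


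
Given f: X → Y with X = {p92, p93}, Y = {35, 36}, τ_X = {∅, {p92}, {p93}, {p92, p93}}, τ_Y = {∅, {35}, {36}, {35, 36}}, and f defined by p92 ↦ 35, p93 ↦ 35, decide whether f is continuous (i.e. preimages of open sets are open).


f IS continuous.

Compute f^{-1}(U) for each U ∈ τ_Y:
  U = ∅: f^{-1}(U) = ∅ ∈ τ_X ✓.
  U = {35}: f^{-1}(U) = {p92, p93} ∈ τ_X ✓.
  U = {36}: f^{-1}(U) = ∅ ∈ τ_X ✓.
  U = {35, 36}: f^{-1}(U) = {p92, p93} ∈ τ_X ✓.
Every preimage lies in τ_X, so f IS continuous.


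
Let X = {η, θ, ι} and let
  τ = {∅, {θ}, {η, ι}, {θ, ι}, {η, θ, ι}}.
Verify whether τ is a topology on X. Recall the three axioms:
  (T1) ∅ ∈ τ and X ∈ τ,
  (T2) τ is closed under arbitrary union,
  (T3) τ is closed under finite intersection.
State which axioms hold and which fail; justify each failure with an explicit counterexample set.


τ is NOT a topology on X.

Axiom (T1): ∅ ∈ τ? Yes; X ∈ τ? Yes.
Axiom (T2/T3): check pairwise unions and intersections of members of τ.
Counterexample for (T3): {η, ι} ∩ {θ, ι} = {ι} ∉ τ. Therefore τ is NOT a topology.


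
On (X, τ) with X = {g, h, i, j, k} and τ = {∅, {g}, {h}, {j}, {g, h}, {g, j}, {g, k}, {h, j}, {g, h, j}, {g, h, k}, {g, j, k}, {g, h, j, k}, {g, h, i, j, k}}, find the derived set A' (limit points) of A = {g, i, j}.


A' = {i, k}

For each x ∈ X, list the open sets U ∈ τ with x ∈ U, then check whether U ∩ (A ∖ {x}) ≠ ∅ for every such U.
  x = g: open {g} ∋ x has {g} ∩ (A ∖ {g}) = ∅, so x is NOT a limit point.
  x = h: open {h} ∋ x has {h} ∩ (A ∖ {h}) = ∅, so x is NOT a limit point.
  x = i: opens ∋ x are {g, h, i, j, k}; each meets A ∖ {i}, so x IS a limit point.
  x = j: open {j} ∋ x has {j} ∩ (A ∖ {j}) = ∅, so x is NOT a limit point.
  x = k: opens ∋ x are {g, k}, {g, h, k}, {g, j, k}, {g, h, j, k}, {g, h, i, j, k}; each meets A ∖ {k}, so x IS a limit point.
Collecting: A' = {i, k}.


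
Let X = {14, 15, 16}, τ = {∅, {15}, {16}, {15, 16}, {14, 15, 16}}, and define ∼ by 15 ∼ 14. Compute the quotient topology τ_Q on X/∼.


X/∼ = {[14=15], [16]}; |τ_Q| = 3.

Equivalence classes: [14=15], [16].
Quotient map π: X → X/∼ sends 14 ↦ [14=15], 15 ↦ [14=15], 16 ↦ [16].
For each subset V ⊆ X/∼, compute π^{-1}(V) ⊆ X and check whether π^{-1}(V) ∈ τ. V is open in τ_Q iff π^{-1}(V) ∈ τ.
  V = {}: π^{-1}(V) = ∅ ∈ τ ✓.
  V = {[14=15]}: π^{-1}(V) = {14, 15} ∉ τ ✗.
  V = {[16]}: π^{-1}(V) = {16} ∈ τ ✓.
  V = {[14=15], [16]}: π^{-1}(V) = {14, 15, 16} ∈ τ ✓.
Open sets in the quotient: τ_Q = {{}, {[16]}, {[14=15], [16]}} (3 elements).


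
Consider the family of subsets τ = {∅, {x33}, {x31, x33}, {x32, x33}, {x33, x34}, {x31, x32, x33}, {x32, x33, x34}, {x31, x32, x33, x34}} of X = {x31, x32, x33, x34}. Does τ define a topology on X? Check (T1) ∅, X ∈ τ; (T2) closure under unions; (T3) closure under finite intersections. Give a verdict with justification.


τ is NOT a topology on X.

Axiom (T1): ∅ ∈ τ? Yes; X ∈ τ? Yes.
Axiom (T2/T3): check pairwise unions and intersections of members of τ.
Counterexample for (T2): {x31, x33} ∪ {x33, x34} = {x31, x33, x34} ∉ τ. Therefore τ is NOT a topology.


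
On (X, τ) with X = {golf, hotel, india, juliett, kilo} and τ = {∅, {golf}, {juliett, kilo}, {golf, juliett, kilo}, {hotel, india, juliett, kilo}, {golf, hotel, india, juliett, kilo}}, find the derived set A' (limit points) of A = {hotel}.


A' = {india}

For each x ∈ X, list the open sets U ∈ τ with x ∈ U, then check whether U ∩ (A ∖ {x}) ≠ ∅ for every such U.
  x = golf: open {golf} ∋ x has {golf} ∩ (A ∖ {golf}) = ∅, so x is NOT a limit point.
  x = hotel: open {hotel, india, juliett, kilo} ∋ x has {hotel, india, juliett, kilo} ∩ (A ∖ {hotel}) = ∅, so x is NOT a limit point.
  x = india: opens ∋ x are {hotel, india, juliett, kilo}, {golf, hotel, india, juliett, kilo}; each meets A ∖ {india}, so x IS a limit point.
  x = juliett: open {juliett, kilo} ∋ x has {juliett, kilo} ∩ (A ∖ {juliett}) = ∅, so x is NOT a limit point.
  x = kilo: open {juliett, kilo} ∋ x has {juliett, kilo} ∩ (A ∖ {kilo}) = ∅, so x is NOT a limit point.
Collecting: A' = {india}.


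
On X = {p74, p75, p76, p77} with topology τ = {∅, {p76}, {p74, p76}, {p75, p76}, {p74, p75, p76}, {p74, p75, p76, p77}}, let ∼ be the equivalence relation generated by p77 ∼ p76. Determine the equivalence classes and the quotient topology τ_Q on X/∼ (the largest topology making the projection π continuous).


X/∼ = {[p74], [p75], [p76=p77]}; |τ_Q| = 2.

Equivalence classes: [p74], [p75], [p76=p77].
Quotient map π: X → X/∼ sends p74 ↦ [p74], p75 ↦ [p75], p76 ↦ [p76=p77], p77 ↦ [p76=p77].
For each subset V ⊆ X/∼, compute π^{-1}(V) ⊆ X and check whether π^{-1}(V) ∈ τ. V is open in τ_Q iff π^{-1}(V) ∈ τ.
  V = {}: π^{-1}(V) = ∅ ∈ τ ✓.
  V = {[p74]}: π^{-1}(V) = {p74} ∉ τ ✗.
  V = {[p75]}: π^{-1}(V) = {p75} ∉ τ ✗.
  V = {[p74], [p75]}: π^{-1}(V) = {p74, p75} ∉ τ ✗.
  V = {[p76=p77]}: π^{-1}(V) = {p76, p77} ∉ τ ✗.
  V = {[p74], [p76=p77]}: π^{-1}(V) = {p74, p76, p77} ∉ τ ✗.
  V = {[p75], [p76=p77]}: π^{-1}(V) = {p75, p76, p77} ∉ τ ✗.
  V = {[p74], [p75], [p76=p77]}: π^{-1}(V) = {p74, p75, p76, p77} ∈ τ ✓.
Open sets in the quotient: τ_Q = {{}, {[p74], [p75], [p76=p77]}} (2 elements).


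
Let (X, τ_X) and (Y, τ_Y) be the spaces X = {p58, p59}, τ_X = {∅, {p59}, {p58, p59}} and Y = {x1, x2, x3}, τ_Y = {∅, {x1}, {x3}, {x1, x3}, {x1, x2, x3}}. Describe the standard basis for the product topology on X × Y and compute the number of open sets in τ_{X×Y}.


Basis B = {∅ × ∅, {p59} × {x1}, {p59} × {x3}, {p58, p59} × {x1}, {p58, p59} × {x3}, {p59} × {x1, x3}, {p59} × {x1, x2, x3}, {p58, p59} × {x1, x3}, {p58, p59} × {x1, x2, x3}}; |τ_{X×Y}| = 14.

Enumerate products U × V with U ∈ τ_X, V ∈ τ_Y (deduplicated):
  ∅ × ∅ = {} (∅)
  {p59} × {x1} = {(p59,x1)}
  {p59} × {x3} = {(p59,x3)}
  {p58, p59} × {x1} = {(p58,x1), (p59,x1)}
  {p58, p59} × {x3} = {(p58,x3), (p59,x3)}
  {p59} × {x1, x3} = {(p59,x1), (p59,x3)}
  {p59} × {x1, x2, x3} = {(p59,x1), (p59,x2), (p59,x3)}
  {p58, p59} × {x1, x3} = {(p58,x1), (p58,x3), (p59,x1), (p59,x3)}
  {p58, p59} × {x1, x2, x3} = {(p58,x1), (p58,x2), (p58,x3), (p59,x1), (p59,x2), (p59,x3)}
These 9 distinct sets form the basis B.
Close under arbitrary unions to get τ_{X×Y}; counting gives |τ_{X×Y}| = 14.


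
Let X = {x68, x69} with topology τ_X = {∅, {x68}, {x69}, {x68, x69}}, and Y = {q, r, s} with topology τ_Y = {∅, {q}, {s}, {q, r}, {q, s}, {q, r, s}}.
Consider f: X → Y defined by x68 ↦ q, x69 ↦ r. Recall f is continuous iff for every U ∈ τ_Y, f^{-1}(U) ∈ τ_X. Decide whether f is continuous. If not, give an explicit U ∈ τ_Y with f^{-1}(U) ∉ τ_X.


f IS continuous.

Compute f^{-1}(U) for each U ∈ τ_Y:
  U = ∅: f^{-1}(U) = ∅ ∈ τ_X ✓.
  U = {q}: f^{-1}(U) = {x68} ∈ τ_X ✓.
  U = {s}: f^{-1}(U) = ∅ ∈ τ_X ✓.
  U = {q, r}: f^{-1}(U) = {x68, x69} ∈ τ_X ✓.
  U = {q, s}: f^{-1}(U) = {x68} ∈ τ_X ✓.
  U = {q, r, s}: f^{-1}(U) = {x68, x69} ∈ τ_X ✓.
Every preimage lies in τ_X, so f IS continuous.


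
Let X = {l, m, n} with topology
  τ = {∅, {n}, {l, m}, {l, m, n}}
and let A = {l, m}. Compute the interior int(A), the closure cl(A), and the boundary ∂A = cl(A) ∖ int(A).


int(A) = {l, m}, cl(A) = {l, m}, ∂A = ∅.

Closed sets in (X, τ) are complements of opens:
  closed(X, τ) = {∅, {n}, {l, m}, {l, m, n}}.
int(A) = ⋃ {U ∈ τ : U ⊆ A}. Opens contained in A: ∅, {l, m}.
Taking the union of these: int(A) = {l, m}.
cl(A) = ⋂ {C closed : A ⊆ C}. Closed sets containing A: {l, m}, {l, m, n}.
Intersecting these: cl(A) = {l, m}.
∂A = cl(A) ∖ int(A) = {l, m} ∖ {l, m} = ∅.


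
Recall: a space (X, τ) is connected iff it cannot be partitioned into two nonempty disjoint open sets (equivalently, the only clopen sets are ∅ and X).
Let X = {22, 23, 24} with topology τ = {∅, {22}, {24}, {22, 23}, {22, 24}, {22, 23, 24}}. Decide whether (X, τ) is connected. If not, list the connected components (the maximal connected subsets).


(X, τ) is disconnected; components = [{24}, {22, 23}].

Find clopen sets (U ∈ τ with X ∖ U ∈ τ):
  U = ∅, X ∖ U = {22, 23, 24} — both open, so U is clopen.
  U = {24}, X ∖ U = {22, 23} — both open, so U is clopen.
  U = {22, 23}, X ∖ U = {24} — both open, so U is clopen.
  U = {22, 23, 24}, X ∖ U = ∅ — both open, so U is clopen.
Nontrivial clopen(s) exist: e.g. {24}. So (X, τ) is disconnected.
Compute connected components by grouping points that agree on all clopens:
  component: {24}
  component: {22, 23}


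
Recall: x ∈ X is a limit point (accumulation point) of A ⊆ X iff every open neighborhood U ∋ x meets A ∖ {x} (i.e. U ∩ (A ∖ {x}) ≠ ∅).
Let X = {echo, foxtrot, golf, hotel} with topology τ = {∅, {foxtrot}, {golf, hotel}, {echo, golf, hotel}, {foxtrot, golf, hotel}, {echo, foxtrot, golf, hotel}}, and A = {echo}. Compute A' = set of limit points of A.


A' = ∅

For each x ∈ X, list the open sets U ∈ τ with x ∈ U, then check whether U ∩ (A ∖ {x}) ≠ ∅ for every such U.
  x = echo: open {echo, golf, hotel} ∋ x has {echo, golf, hotel} ∩ (A ∖ {echo}) = ∅, so x is NOT a limit point.
  x = foxtrot: open {foxtrot} ∋ x has {foxtrot} ∩ (A ∖ {foxtrot}) = ∅, so x is NOT a limit point.
  x = golf: open {golf, hotel} ∋ x has {golf, hotel} ∩ (A ∖ {golf}) = ∅, so x is NOT a limit point.
  x = hotel: open {golf, hotel} ∋ x has {golf, hotel} ∩ (A ∖ {hotel}) = ∅, so x is NOT a limit point.
Collecting: A' = ∅.


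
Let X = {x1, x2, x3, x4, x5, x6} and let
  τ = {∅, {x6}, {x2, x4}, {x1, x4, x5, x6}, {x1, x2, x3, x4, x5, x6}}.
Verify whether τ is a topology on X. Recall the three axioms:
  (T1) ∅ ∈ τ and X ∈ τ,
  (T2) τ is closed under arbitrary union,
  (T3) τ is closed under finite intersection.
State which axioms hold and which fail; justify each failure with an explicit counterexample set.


τ is NOT a topology on X.

Axiom (T1): ∅ ∈ τ? Yes; X ∈ τ? Yes.
Axiom (T2/T3): check pairwise unions and intersections of members of τ.
Counterexample for (T2): {x6} ∪ {x2, x4} = {x2, x4, x6} ∉ τ. Therefore τ is NOT a topology.


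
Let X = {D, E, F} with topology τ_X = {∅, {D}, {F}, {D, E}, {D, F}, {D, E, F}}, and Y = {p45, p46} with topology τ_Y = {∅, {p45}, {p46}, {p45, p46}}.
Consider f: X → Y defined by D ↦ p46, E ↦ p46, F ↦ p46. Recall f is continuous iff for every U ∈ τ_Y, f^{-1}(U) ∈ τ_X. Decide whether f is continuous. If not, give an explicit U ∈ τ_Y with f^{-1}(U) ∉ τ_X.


f IS continuous.

Compute f^{-1}(U) for each U ∈ τ_Y:
  U = ∅: f^{-1}(U) = ∅ ∈ τ_X ✓.
  U = {p45}: f^{-1}(U) = ∅ ∈ τ_X ✓.
  U = {p46}: f^{-1}(U) = {D, E, F} ∈ τ_X ✓.
  U = {p45, p46}: f^{-1}(U) = {D, E, F} ∈ τ_X ✓.
Every preimage lies in τ_X, so f IS continuous.


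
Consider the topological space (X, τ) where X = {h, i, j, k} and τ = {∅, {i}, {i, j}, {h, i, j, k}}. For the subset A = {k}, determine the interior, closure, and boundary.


int(A) = ∅, cl(A) = {h, k}, ∂A = {h, k}.

Closed sets in (X, τ) are complements of opens:
  closed(X, τ) = {∅, {h, k}, {h, j, k}, {h, i, j, k}}.
int(A) = ⋃ {U ∈ τ : U ⊆ A}. Opens contained in A: ∅.
Taking the union of these: int(A) = ∅.
cl(A) = ⋂ {C closed : A ⊆ C}. Closed sets containing A: {h, k}, {h, j, k}, {h, i, j, k}.
Intersecting these: cl(A) = {h, k}.
∂A = cl(A) ∖ int(A) = {h, k} ∖ ∅ = {h, k}.


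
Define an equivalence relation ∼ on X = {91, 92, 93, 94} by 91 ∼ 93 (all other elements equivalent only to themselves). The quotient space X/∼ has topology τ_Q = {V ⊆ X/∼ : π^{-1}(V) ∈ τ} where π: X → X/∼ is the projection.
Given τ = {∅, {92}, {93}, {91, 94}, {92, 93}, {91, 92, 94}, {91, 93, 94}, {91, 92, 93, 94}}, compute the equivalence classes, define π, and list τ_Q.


X/∼ = {[91=93], [92], [94]}; |τ_Q| = 4.

Equivalence classes: [91=93], [92], [94].
Quotient map π: X → X/∼ sends 91 ↦ [91=93], 92 ↦ [92], 93 ↦ [91=93], 94 ↦ [94].
For each subset V ⊆ X/∼, compute π^{-1}(V) ⊆ X and check whether π^{-1}(V) ∈ τ. V is open in τ_Q iff π^{-1}(V) ∈ τ.
  V = {}: π^{-1}(V) = ∅ ∈ τ ✓.
  V = {[91=93]}: π^{-1}(V) = {91, 93} ∉ τ ✗.
  V = {[92]}: π^{-1}(V) = {92} ∈ τ ✓.
  V = {[91=93], [92]}: π^{-1}(V) = {91, 92, 93} ∉ τ ✗.
  V = {[94]}: π^{-1}(V) = {94} ∉ τ ✗.
  V = {[91=93], [94]}: π^{-1}(V) = {91, 93, 94} ∈ τ ✓.
  V = {[92], [94]}: π^{-1}(V) = {92, 94} ∉ τ ✗.
  V = {[91=93], [92], [94]}: π^{-1}(V) = {91, 92, 93, 94} ∈ τ ✓.
Open sets in the quotient: τ_Q = {{}, {[92]}, {[91=93], [94]}, {[91=93], [92], [94]}} (4 elements).


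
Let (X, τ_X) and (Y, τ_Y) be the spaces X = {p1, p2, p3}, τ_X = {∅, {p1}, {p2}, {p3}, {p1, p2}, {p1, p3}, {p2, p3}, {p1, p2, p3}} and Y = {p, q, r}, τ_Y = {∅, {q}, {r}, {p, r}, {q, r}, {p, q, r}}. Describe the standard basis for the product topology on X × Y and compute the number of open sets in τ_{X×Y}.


Basis B = {∅ × ∅, {p1} × {q}, {p1} × {r}, {p2} × {q}, {p2} × {r}, {p3} × {q}, {p3} × {r}, {p1} × {p, r}, {p1} × {q, r}, {p1, p2} × {q}, {p1, p3} × {q}, {p1, p2} × {r}, {p1, p3} × {r}, {p2} × {p, r}, {p2} × {q, r}, {p2, p3} × {q}, {p2, p3} × {r}, {p3} × {p, r}, {p3} × {q, r}, {p1} × {p, q, r}, {p1, p2, p3} × {q}, {p1, p2, p3} × {r}, {p2} × {p, q, r}, {p3} × {p, q, r}, {p1, p2} × {p, r}, {p1, p3} × {p, r}, {p1, p2} × {q, r}, {p1, p3} × {q, r}, {p2, p3} × {p, r}, {p2, p3} × {q, r}, {p1, p2} × {p, q, r}, {p1, p3} × {p, q, r}, {p1, p2, p3} × {p, r}, {p1, p2, p3} × {q, r}, {p2, p3} × {p, q, r}, {p1, p2, p3} × {p, q, r}}; |τ_{X×Y}| = 216.

Enumerate products U × V with U ∈ τ_X, V ∈ τ_Y (deduplicated):
  ∅ × ∅ = {} (∅)
  {p1} × {q} = {(p1,q)}
  {p1} × {r} = {(p1,r)}
  {p2} × {q} = {(p2,q)}
  {p2} × {r} = {(p2,r)}
  {p3} × {q} = {(p3,q)}
  {p3} × {r} = {(p3,r)}
  {p1} × {p, r} = {(p1,p), (p1,r)}
  {p1} × {q, r} = {(p1,q), (p1,r)}
  {p1, p2} × {q} = {(p1,q), (p2,q)}
  {p1, p3} × {q} = {(p1,q), (p3,q)}
  {p1, p2} × {r} = {(p1,r), (p2,r)}
  {p1, p3} × {r} = {(p1,r), (p3,r)}
  {p2} × {p, r} = {(p2,p), (p2,r)}
  {p2} × {q, r} = {(p2,q), (p2,r)}
  {p2, p3} × {q} = {(p2,q), (p3,q)}
  {p2, p3} × {r} = {(p2,r), (p3,r)}
  {p3} × {p, r} = {(p3,p), (p3,r)}
  {p3} × {q, r} = {(p3,q), (p3,r)}
  {p1} × {p, q, r} = {(p1,p), (p1,q), (p1,r)}
  {p1, p2, p3} × {q} = {(p1,q), (p2,q), (p3,q)}
  {p1, p2, p3} × {r} = {(p1,r), (p2,r), (p3,r)}
  {p2} × {p, q, r} = {(p2,p), (p2,q), (p2,r)}
  {p3} × {p, q, r} = {(p3,p), (p3,q), (p3,r)}
  {p1, p2} × {p, r} = {(p1,p), (p1,r), (p2,p), (p2,r)}
  {p1, p3} × {p, r} = {(p1,p), (p1,r), (p3,p), (p3,r)}
  {p1, p2} × {q, r} = {(p1,q), (p1,r), (p2,q), (p2,r)}
  {p1, p3} × {q, r} = {(p1,q), (p1,r), (p3,q), (p3,r)}
  {p2, p3} × {p, r} = {(p2,p), (p2,r), (p3,p), (p3,r)}
  {p2, p3} × {q, r} = {(p2,q), (p2,r), (p3,q), (p3,r)}
  {p1, p2} × {p, q, r} = {(p1,p), (p1,q), (p1,r), (p2,p), (p2,q), (p2,r)}
  {p1, p3} × {p, q, r} = {(p1,p), (p1,q), (p1,r), (p3,p), (p3,q), (p3,r)}
  {p1, p2, p3} × {p, r} = {(p1,p), (p1,r), (p2,p), (p2,r), (p3,p), (p3,r)}
  {p1, p2, p3} × {q, r} = {(p1,q), (p1,r), (p2,q), (p2,r), (p3,q), (p3,r)}
  {p2, p3} × {p, q, r} = {(p2,p), (p2,q), (p2,r), (p3,p), (p3,q), (p3,r)}
  {p1, p2, p3} × {p, q, r} = {(p1,p), (p1,q), (p1,r), (p2,p), (p2,q), (p2,r), (p3,p), (p3,q), (p3,r)}
These 36 distinct sets form the basis B.
Close under arbitrary unions to get τ_{X×Y}; counting gives |τ_{X×Y}| = 216.


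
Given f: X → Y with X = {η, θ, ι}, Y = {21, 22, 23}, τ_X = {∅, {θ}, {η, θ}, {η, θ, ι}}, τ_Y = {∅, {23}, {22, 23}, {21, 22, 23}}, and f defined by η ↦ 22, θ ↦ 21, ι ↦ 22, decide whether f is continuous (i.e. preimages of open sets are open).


f is NOT continuous.

Compute f^{-1}(U) for each U ∈ τ_Y:
  U = ∅: f^{-1}(U) = ∅ ∈ τ_X ✓.
  U = {23}: f^{-1}(U) = ∅ ∈ τ_X ✓.
  U = {22, 23}: f^{-1}(U) = {η, ι} ∉ τ_X ✗.
  U = {21, 22, 23}: f^{-1}(U) = {η, θ, ι} ∈ τ_X ✓.
Found U = {22, 23} with f^{-1}(U) = {η, ι} not in τ_X. Therefore f is NOT continuous.


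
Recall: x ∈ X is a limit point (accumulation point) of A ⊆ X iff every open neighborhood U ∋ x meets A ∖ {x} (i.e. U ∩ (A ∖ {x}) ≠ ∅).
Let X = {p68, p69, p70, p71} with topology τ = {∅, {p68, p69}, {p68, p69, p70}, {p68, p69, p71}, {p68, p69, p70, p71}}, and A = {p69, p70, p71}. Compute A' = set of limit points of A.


A' = {p68, p70, p71}

For each x ∈ X, list the open sets U ∈ τ with x ∈ U, then check whether U ∩ (A ∖ {x}) ≠ ∅ for every such U.
  x = p68: opens ∋ x are {p68, p69}, {p68, p69, p70}, {p68, p69, p71}, {p68, p69, p70, p71}; each meets A ∖ {p68}, so x IS a limit point.
  x = p69: open {p68, p69} ∋ x has {p68, p69} ∩ (A ∖ {p69}) = ∅, so x is NOT a limit point.
  x = p70: opens ∋ x are {p68, p69, p70}, {p68, p69, p70, p71}; each meets A ∖ {p70}, so x IS a limit point.
  x = p71: opens ∋ x are {p68, p69, p71}, {p68, p69, p70, p71}; each meets A ∖ {p71}, so x IS a limit point.
Collecting: A' = {p68, p70, p71}.


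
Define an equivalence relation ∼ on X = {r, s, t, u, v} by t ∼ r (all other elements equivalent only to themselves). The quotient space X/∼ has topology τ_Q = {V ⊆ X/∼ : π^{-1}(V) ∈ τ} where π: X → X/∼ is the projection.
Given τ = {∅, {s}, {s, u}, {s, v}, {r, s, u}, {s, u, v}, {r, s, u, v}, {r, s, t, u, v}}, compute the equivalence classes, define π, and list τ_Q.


X/∼ = {[r=t], [s], [u], [v]}; |τ_Q| = 6.

Equivalence classes: [r=t], [s], [u], [v].
Quotient map π: X → X/∼ sends r ↦ [r=t], s ↦ [s], t ↦ [r=t], u ↦ [u], v ↦ [v].
For each subset V ⊆ X/∼, compute π^{-1}(V) ⊆ X and check whether π^{-1}(V) ∈ τ. V is open in τ_Q iff π^{-1}(V) ∈ τ.
  V = {}: π^{-1}(V) = ∅ ∈ τ ✓.
  V = {[r=t]}: π^{-1}(V) = {r, t} ∉ τ ✗.
  V = {[s]}: π^{-1}(V) = {s} ∈ τ ✓.
  V = {[r=t], [s]}: π^{-1}(V) = {r, s, t} ∉ τ ✗.
  V = {[u]}: π^{-1}(V) = {u} ∉ τ ✗.
  V = {[r=t], [u]}: π^{-1}(V) = {r, t, u} ∉ τ ✗.
  V = {[s], [u]}: π^{-1}(V) = {s, u} ∈ τ ✓.
  V = {[r=t], [s], [u]}: π^{-1}(V) = {r, s, t, u} ∉ τ ✗.
  V = {[v]}: π^{-1}(V) = {v} ∉ τ ✗.
  V = {[r=t], [v]}: π^{-1}(V) = {r, t, v} ∉ τ ✗.
  V = {[s], [v]}: π^{-1}(V) = {s, v} ∈ τ ✓.
  V = {[r=t], [s], [v]}: π^{-1}(V) = {r, s, t, v} ∉ τ ✗.
  V = {[u], [v]}: π^{-1}(V) = {u, v} ∉ τ ✗.
  V = {[r=t], [u], [v]}: π^{-1}(V) = {r, t, u, v} ∉ τ ✗.
  V = {[s], [u], [v]}: π^{-1}(V) = {s, u, v} ∈ τ ✓.
  V = {[r=t], [s], [u], [v]}: π^{-1}(V) = {r, s, t, u, v} ∈ τ ✓.
Open sets in the quotient: τ_Q = {{}, {[s]}, {[s], [u]}, {[s], [v]}, {[s], [u], [v]}, {[r=t], [s], [u], [v]}} (6 elements).


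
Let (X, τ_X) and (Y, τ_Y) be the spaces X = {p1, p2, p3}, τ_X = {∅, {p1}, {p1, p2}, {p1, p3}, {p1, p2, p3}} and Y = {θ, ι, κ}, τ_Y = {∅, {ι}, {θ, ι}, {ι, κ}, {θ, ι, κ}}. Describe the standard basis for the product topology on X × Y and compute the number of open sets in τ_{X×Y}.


Basis B = {∅ × ∅, {p1} × {ι}, {p1} × {θ, ι}, {p1} × {ι, κ}, {p1, p2} × {ι}, {p1, p3} × {ι}, {p1} × {θ, ι, κ}, {p1, p2, p3} × {ι}, {p1, p2} × {θ, ι}, {p1, p3} × {θ, ι}, {p1, p2} × {ι, κ}, {p1, p3} × {ι, κ}, {p1, p2} × {θ, ι, κ}, {p1, p3} × {θ, ι, κ}, {p1, p2, p3} × {θ, ι}, {p1, p2, p3} × {ι, κ}, {p1, p2, p3} × {θ, ι, κ}}; |τ_{X×Y}| = 48.

Enumerate products U × V with U ∈ τ_X, V ∈ τ_Y (deduplicated):
  ∅ × ∅ = {} (∅)
  {p1} × {ι} = {(p1,ι)}
  {p1} × {θ, ι} = {(p1,θ), (p1,ι)}
  {p1} × {ι, κ} = {(p1,ι), (p1,κ)}
  {p1, p2} × {ι} = {(p1,ι), (p2,ι)}
  {p1, p3} × {ι} = {(p1,ι), (p3,ι)}
  {p1} × {θ, ι, κ} = {(p1,θ), (p1,ι), (p1,κ)}
  {p1, p2, p3} × {ι} = {(p1,ι), (p2,ι), (p3,ι)}
  {p1, p2} × {θ, ι} = {(p1,θ), (p1,ι), (p2,θ), (p2,ι)}
  {p1, p3} × {θ, ι} = {(p1,θ), (p1,ι), (p3,θ), (p3,ι)}
  {p1, p2} × {ι, κ} = {(p1,ι), (p1,κ), (p2,ι), (p2,κ)}
  {p1, p3} × {ι, κ} = {(p1,ι), (p1,κ), (p3,ι), (p3,κ)}
  {p1, p2} × {θ, ι, κ} = {(p1,θ), (p1,ι), (p1,κ), (p2,θ), (p2,ι), (p2,κ)}
  {p1, p3} × {θ, ι, κ} = {(p1,θ), (p1,ι), (p1,κ), (p3,θ), (p3,ι), (p3,κ)}
  {p1, p2, p3} × {θ, ι} = {(p1,θ), (p1,ι), (p2,θ), (p2,ι), (p3,θ), (p3,ι)}
  {p1, p2, p3} × {ι, κ} = {(p1,ι), (p1,κ), (p2,ι), (p2,κ), (p3,ι), (p3,κ)}
  {p1, p2, p3} × {θ, ι, κ} = {(p1,θ), (p1,ι), (p1,κ), (p2,θ), (p2,ι), (p2,κ), (p3,θ), (p3,ι), (p3,κ)}
These 17 distinct sets form the basis B.
Close under arbitrary unions to get τ_{X×Y}; counting gives |τ_{X×Y}| = 48.


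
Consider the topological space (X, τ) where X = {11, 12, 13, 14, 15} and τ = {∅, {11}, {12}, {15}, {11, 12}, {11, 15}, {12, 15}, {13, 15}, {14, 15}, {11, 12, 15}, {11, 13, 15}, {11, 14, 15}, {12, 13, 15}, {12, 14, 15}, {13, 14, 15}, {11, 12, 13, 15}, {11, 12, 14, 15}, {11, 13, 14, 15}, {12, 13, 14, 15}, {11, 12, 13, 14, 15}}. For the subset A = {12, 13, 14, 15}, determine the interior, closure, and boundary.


int(A) = {12, 13, 14, 15}, cl(A) = {12, 13, 14, 15}, ∂A = ∅.

Closed sets in (X, τ) are complements of opens:
  closed(X, τ) = {∅, {11}, {12}, {13}, {14}, {11, 12}, {11, 13}, {11, 14}, {12, 13}, {12, 14}, {13, 14}, {11, 12, 13}, {11, 12, 14}, {11, 13, 14}, {12, 13, 14}, {13, 14, 15}, {11, 12, 13, 14}, {11, 13, 14, 15}, {12, 13, 14, 15}, {11, 12, 13, 14, 15}}.
int(A) = ⋃ {U ∈ τ : U ⊆ A}. Opens contained in A: ∅, {12}, {15}, {12, 15}, {13, 15}, {14, 15}, {12, 13, 15}, {12, 14, 15}, {13, 14, 15}, {12, 13, 14, 15}.
Taking the union of these: int(A) = {12, 13, 14, 15}.
cl(A) = ⋂ {C closed : A ⊆ C}. Closed sets containing A: {12, 13, 14, 15}, {11, 12, 13, 14, 15}.
Intersecting these: cl(A) = {12, 13, 14, 15}.
∂A = cl(A) ∖ int(A) = {12, 13, 14, 15} ∖ {12, 13, 14, 15} = ∅.


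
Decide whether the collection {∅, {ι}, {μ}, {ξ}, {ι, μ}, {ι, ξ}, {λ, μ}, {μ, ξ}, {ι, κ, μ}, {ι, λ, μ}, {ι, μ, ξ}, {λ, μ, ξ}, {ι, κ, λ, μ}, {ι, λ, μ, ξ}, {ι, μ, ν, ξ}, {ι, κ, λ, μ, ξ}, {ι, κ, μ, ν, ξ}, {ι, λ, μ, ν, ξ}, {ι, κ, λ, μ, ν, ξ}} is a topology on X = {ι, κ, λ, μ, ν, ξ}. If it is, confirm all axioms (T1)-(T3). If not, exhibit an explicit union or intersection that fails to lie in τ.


τ is NOT a topology on X.

Axiom (T1): ∅ ∈ τ? Yes; X ∈ τ? Yes.
Axiom (T2/T3): check pairwise unions and intersections of members of τ.
Counterexample for (T2): {ξ} ∪ {ι, κ, μ} = {ι, κ, μ, ξ} ∉ τ. Therefore τ is NOT a topology.


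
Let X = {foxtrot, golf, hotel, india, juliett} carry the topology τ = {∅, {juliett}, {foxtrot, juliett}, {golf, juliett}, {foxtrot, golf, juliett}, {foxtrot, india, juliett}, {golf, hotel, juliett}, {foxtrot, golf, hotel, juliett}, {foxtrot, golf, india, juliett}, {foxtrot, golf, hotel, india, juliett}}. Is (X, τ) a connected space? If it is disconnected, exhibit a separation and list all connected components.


(X, τ) is connected.

Find clopen sets (U ∈ τ with X ∖ U ∈ τ):
  U = ∅, X ∖ U = {foxtrot, golf, hotel, india, juliett} — both open, so U is clopen.
  U = {foxtrot, golf, hotel, india, juliett}, X ∖ U = ∅ — both open, so U is clopen.
Only trivial clopens (∅ and X) exist, so (X, τ) is connected.
Compute connected components by grouping points that agree on all clopens:
  component: {foxtrot, golf, hotel, india, juliett}


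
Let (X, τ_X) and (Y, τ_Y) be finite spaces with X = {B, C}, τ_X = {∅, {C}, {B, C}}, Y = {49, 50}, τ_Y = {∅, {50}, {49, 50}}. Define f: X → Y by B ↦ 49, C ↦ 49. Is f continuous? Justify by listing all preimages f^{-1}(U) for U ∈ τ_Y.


f IS continuous.

Compute f^{-1}(U) for each U ∈ τ_Y:
  U = ∅: f^{-1}(U) = ∅ ∈ τ_X ✓.
  U = {50}: f^{-1}(U) = ∅ ∈ τ_X ✓.
  U = {49, 50}: f^{-1}(U) = {B, C} ∈ τ_X ✓.
Every preimage lies in τ_X, so f IS continuous.
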